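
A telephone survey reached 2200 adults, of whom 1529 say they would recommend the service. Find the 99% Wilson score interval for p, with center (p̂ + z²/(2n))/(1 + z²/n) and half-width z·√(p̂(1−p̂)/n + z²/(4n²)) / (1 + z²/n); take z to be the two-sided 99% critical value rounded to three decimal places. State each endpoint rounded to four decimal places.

Here p̂ = 1529/2200 = 0.69500 and z = 2.576 (z² = 6.635776).
Denominator 1 + z²/n = 1 + 6.635776/2200 = 1.003016.
Adjusted center: (0.69500 + z²/(2n))/1.003016 = 0.69441.
Radicand: p̂(1−p̂)/n + z²/(4n²) = 0.000096352 + 0.000000343 = 0.000096695.
Half-width = z·√(radicand)/denom = 2.576·0.009833/1.003016 = 0.02525.
Interval: 0.69441 ± 0.02525 → (0.6692, 0.7197).

(0.6692, 0.7197)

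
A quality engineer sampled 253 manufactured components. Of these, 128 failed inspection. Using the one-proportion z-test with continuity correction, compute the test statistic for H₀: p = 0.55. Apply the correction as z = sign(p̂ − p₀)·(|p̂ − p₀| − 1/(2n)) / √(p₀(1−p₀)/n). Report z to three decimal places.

z = -1.346

p̂ = 128/253 = 0.50593. p̂ − p₀ = -0.044071.
1/(2n) = 0.001976.
Corrected numerator: |-0.044071| − 0.001976 = 0.042095.
Under H₀, SE = √(p₀(1−p₀)/n) = √(0.55·0.45/253) = √0.000978261 = 0.031277.
z = −0.042095/0.031277 = -1.346.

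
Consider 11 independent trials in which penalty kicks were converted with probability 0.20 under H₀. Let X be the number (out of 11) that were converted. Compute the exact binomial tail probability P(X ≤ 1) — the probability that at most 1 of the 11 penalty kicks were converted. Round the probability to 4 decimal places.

P = 0.3221

X is binomial with n = 11 and p = 0.20.
P(X ≤ 1) = C(11,0)·0.20^0·0.80^11 + C(11,1)·0.20^1·0.80^10.
= 0.085899 + 0.236223 = 0.3221.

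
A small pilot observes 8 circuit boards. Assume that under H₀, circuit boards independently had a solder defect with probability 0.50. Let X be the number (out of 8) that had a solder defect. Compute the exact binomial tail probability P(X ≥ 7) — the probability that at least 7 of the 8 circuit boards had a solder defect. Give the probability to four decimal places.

P = 0.0352

X is binomial with n = 8 and p = 0.50.
P(X ≥ 7) = C(8,7)·0.50^7·0.50^1 + C(8,8)·0.50^8·0.50^0.
= 0.031250 + 0.003906 = 0.0352.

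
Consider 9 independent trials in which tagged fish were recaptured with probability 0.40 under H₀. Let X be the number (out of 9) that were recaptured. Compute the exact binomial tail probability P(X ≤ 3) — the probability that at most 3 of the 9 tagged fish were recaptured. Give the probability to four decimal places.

X ~ Binomial(n=9, p=0.40).
P(X ≤ 3) = C(9,0)·0.40^0·0.60^9 + C(9,1)·0.40^1·0.60^8 + C(9,2)·0.40^2·0.60^7 + C(9,3)·0.40^3·0.60^6.
= 0.010078 + 0.060466 + 0.161243 + 0.250823 = 0.4826.

P = 0.4826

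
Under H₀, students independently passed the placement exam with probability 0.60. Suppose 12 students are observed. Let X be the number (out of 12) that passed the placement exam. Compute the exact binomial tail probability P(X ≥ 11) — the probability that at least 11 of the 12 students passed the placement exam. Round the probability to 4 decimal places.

P = 0.0196

X is binomial with n = 12 and p = 0.60.
P(X ≥ 11) = C(12,11)·0.60^11·0.40^1 + C(12,12)·0.60^12·0.40^0.
= 0.017414 + 0.002177 = 0.0196.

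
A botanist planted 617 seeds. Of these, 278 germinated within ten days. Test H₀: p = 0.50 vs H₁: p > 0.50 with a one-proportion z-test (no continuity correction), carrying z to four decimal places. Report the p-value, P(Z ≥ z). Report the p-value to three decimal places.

Sample proportion p̂ = 278/617 = 0.45057.
SE₀ = √(0.50·0.50/617) = 0.020129.
z = (p̂ − p₀)/SE = (278/617 − 0.50)/0.020129 ≈ -2.4558.
From the standard normal, P(Z ≥ z) = 0.993.

p-value = 0.993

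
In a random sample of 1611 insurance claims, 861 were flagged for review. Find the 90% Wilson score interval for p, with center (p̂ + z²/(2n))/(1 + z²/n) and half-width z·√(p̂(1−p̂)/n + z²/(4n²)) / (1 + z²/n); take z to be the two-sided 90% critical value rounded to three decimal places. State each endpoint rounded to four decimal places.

(0.5140, 0.5548)

p̂ = 861/1611 = 0.53445; z = 1.645, so z² = 2.706025.
Denominator 1 + z²/n = 1 + 2.706025/1611 = 1.001680.
Adjusted center: (0.53445 + z²/(2n))/1.001680 = 0.53439.
Radicand: p̂(1−p̂)/n + z²/(4n²) = 0.000154446 + 0.000000261 = 0.000154707.
Half-width = 1.645·√0.000154707/1.001680 = 0.02043.
CI: 0.53439 ± 0.02043 = (0.5140, 0.5548).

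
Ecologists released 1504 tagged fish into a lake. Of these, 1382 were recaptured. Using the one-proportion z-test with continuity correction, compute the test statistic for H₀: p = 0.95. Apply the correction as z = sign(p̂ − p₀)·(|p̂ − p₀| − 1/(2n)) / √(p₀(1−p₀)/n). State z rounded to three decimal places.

z = -5.478

The sample proportion is 1382/1504 = 0.91888. p̂ − p₀ = -0.031117.
1/(2n) = 0.000332.
Corrected numerator: |-0.031117| − 0.000332 = 0.030785.
Null standard error: √(0.95·0.05/1504) = √0.000031582 = 0.005620.
z = −0.030785/0.005620 = -5.478.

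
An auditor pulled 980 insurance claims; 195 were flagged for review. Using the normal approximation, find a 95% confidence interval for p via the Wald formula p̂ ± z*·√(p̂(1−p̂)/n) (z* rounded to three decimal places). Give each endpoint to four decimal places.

(0.1740, 0.2240)

The sample proportion is 195/980 = 0.19898.
Standard error of p̂: √(0.159387/980) = √0.000162640 = 0.012753.
The 95% critical value is z* = 1.960.
Margin = 1.960·0.012753 = 0.02500.
So the interval runs from 0.1740 to 0.2240.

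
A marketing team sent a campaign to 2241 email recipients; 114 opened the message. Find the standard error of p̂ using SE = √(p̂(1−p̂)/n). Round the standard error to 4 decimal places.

SE = 0.0046

With x = 114 successes in n = 2241, p̂ = 0.05087.
p̂(1−p̂) = 0.05087·0.94913 = 0.048282.
SE = √(0.048282/2241) = 0.0046.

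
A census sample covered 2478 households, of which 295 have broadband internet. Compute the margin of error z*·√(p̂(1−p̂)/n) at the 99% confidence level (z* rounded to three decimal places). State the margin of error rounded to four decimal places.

ME = 0.0168

Sample proportion p̂ = 295/2478 = 0.11905.
Standard error of p̂: √(0.104875/2478) = √0.000042323 = 0.006506.
For 99% confidence, z* = 2.576.
ME = 2.576·0.006506 = 0.0168.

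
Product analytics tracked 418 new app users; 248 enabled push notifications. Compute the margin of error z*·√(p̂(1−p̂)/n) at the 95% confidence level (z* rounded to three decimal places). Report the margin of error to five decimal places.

ME = 0.04709

p̂ = 248/418 = 0.59330.
SE = √(p̂(1−p̂)/n) = √(0.241295/418) = 0.024026.
The 95% critical value is z* = 1.960.
Margin of error = z*·SE = 1.960 × 0.024026 = 0.04709.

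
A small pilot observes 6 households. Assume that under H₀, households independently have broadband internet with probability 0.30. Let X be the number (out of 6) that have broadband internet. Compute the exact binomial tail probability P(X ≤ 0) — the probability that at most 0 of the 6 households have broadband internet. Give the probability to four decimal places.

X is binomial with n = 6 and p = 0.30.
P(X ≤ 0) = C(6,0)·0.30^0·0.70^6.
= 0.117649 = 0.1176.

P = 0.1176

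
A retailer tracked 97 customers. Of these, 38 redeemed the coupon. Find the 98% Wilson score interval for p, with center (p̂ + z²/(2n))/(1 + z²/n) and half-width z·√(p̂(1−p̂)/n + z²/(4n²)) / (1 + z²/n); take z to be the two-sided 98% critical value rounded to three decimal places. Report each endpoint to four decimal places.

Here p̂ = 38/97 = 0.39175 and z = 2.326 (z² = 5.410276).
1 + z²/n = 1.055776.
Adjusted center: (0.39175 + z²/(2n))/1.055776 = 0.39747.
Radicand: p̂(1−p̂)/n + z²/(4n²) = 0.002456521 + 0.000143753 = 0.002600274.
Half-width = 2.326·√0.002600274/1.055776 = 0.11234.
Interval: 0.39747 ± 0.11234 → (0.2851, 0.5098).

(0.2851, 0.5098)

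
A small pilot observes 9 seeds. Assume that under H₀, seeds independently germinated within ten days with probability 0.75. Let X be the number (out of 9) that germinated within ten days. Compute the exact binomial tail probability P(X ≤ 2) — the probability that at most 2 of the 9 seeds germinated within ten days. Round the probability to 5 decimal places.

X ~ Binomial(n=9, p=0.75).
P(X ≤ 2) = C(9,0)·0.75^0·0.25^9 + C(9,1)·0.75^1·0.25^8 + C(9,2)·0.75^2·0.25^7.
= 0.000004 + 0.000103 + 0.001236 = 0.00134.

P = 0.00134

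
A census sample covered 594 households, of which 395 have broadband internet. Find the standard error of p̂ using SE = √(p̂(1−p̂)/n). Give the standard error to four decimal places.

p̂ = 395/594 = 0.66498.
p̂(1−p̂) = 0.66498·0.33502 = 0.222782.
SE = √(0.222782/594) = 0.0194.

SE = 0.0194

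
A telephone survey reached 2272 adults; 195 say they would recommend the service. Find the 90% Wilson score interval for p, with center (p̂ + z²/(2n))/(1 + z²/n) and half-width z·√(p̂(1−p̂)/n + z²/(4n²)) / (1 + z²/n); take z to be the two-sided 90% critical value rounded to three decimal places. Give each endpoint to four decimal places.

(0.0766, 0.0960)

p̂ = 195/2272 = 0.08583; z = 1.645, so z² = 2.706025.
Denominator 1 + z²/n = 1 + 2.706025/2272 = 1.001191.
Adjusted center: (0.08583 + z²/(2n))/1.001191 = 0.08632.
Radicand: p̂(1−p̂)/n + z²/(4n²) = 0.000034534 + 0.000000131 = 0.000034665.
Half-width = 1.645·√0.000034665/1.001191 = 0.00967.
CI: 0.08632 ± 0.00967 = (0.0766, 0.0960).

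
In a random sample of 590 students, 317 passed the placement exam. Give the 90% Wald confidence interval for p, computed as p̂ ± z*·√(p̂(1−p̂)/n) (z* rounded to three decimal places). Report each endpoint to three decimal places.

(0.504, 0.571)

Sample proportion p̂ = 317/590 = 0.53729.
SE(p̂) = √(0.53729·0.46271/590) = 0.020527.
For 90% confidence, z* = 1.645.
Margin of error: 1.645 × 0.020527 = 0.03377.
Interval: 0.53729 ± 0.03377 → (0.504, 0.571).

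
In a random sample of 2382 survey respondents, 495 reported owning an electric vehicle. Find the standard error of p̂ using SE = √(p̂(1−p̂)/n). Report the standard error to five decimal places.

Sample proportion p̂ = 495/2382 = 0.20781.
p̂(1−p̂) = 0.20781·0.79219 = 0.164625.
Dividing by n and taking the root: √0.000069112 = 0.00831.

SE = 0.00831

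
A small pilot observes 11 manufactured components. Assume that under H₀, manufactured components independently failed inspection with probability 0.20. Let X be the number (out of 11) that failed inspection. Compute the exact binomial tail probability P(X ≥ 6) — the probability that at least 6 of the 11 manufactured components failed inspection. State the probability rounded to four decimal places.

X ~ Binomial(n=11, p=0.20).
P(X ≥ 6) = Σ_{j=6}^{11} C(11,j)·0.20^j·0.80^{11−j}.
= 0.009689 + 0.001730 + 0.000216 + 0.000018 + 0.000001 + 0.000000 = 0.0117.

P = 0.0117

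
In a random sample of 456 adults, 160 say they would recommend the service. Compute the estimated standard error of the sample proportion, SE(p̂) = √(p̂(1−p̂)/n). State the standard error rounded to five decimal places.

SE = 0.02235

p̂ = 160/456 = 0.35088.
p̂(1−p̂) = 0.35088·0.64912 = 0.227763.
Dividing by n and taking the root: √0.000499480 = 0.02235.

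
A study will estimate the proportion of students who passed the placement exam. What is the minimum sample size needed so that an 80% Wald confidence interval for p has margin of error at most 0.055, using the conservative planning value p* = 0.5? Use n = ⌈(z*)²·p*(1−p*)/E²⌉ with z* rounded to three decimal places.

For 80% confidence, z* = 1.282.
p*(1−p*) = 0.2500.
Required n before rounding: 1.643524 × 0.2500 / 0.055² = 135.828.
⌈135.828⌉ = 136.

n = 136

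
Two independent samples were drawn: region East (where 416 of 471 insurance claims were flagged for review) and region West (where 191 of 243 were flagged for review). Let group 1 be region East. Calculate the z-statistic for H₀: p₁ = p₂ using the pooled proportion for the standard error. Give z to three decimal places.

z = 3.448

Sample proportions: p̂₁ = 416/471 = 0.88323 and p̂₂ = 191/243 = 0.78601.
Pooled p̂ = (416+191)/(471+243) = 607/714 = 0.85014.
SE = √[p̂(1−p̂)(1/n₁+1/n₂)] = √[0.85014·0.14986·(1/471+1/243)] ≈ 0.028192.
z = (p̂₁ − p̂₂)/SE = (0.88323 − 0.78601)/0.028192 = 0.09722/0.028192 = 3.448.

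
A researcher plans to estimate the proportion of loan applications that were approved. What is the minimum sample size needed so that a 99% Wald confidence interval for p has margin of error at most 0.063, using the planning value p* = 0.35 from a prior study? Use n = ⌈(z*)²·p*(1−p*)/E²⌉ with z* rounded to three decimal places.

n = 381

For 99% confidence, z* = 2.576.
p*(1−p*) = 0.2275.
Required n before rounding: 6.635776 × 0.2275 / 0.063² = 380.358.
Rounding up, n = 381.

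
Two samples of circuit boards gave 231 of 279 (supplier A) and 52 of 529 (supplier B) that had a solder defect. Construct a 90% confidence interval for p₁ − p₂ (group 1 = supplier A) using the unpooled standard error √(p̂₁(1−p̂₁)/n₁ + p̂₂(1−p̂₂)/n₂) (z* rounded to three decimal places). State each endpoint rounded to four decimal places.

p̂₁ = 231/279 = 0.82796, p̂₂ = 52/529 = 0.09830; p̂₁ − p̂₂ = 0.72966.
Unpooled SE = √(p̂₁(1−p̂₁)/n₁ + p̂₂(1−p̂₂)/n₂) = √(0.000510553 + 0.000167554) = 0.026040.
The 90% critical value is z* = 1.645. Margin of error = 0.04284.
Interval: 0.72966 ± 0.04284 → (0.6868, 0.7725).

(0.6868, 0.7725)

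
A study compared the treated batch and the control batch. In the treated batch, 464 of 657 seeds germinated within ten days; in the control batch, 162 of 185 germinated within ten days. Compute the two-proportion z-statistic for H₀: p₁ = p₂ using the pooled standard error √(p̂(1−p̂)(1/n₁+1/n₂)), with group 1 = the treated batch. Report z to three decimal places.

z = -4.661

p̂₁ = 464/657 = 0.70624, p̂₂ = 162/185 = 0.87568.
Pooling: p̂ = 626/842 = 0.74347.
Pooled SE = √[0.1907234·0.00692748] ≈ 0.036349.
z = (p̂₁ − p̂₂)/SE = (0.70624 − 0.87568)/0.036349 = -0.16944/0.036349 = -4.661.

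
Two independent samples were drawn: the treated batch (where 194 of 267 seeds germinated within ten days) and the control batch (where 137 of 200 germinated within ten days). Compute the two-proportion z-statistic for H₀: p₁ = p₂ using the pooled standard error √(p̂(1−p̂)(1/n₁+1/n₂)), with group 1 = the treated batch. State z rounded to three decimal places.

Sample proportions: p̂₁ = 194/267 = 0.72659 and p̂₂ = 137/200 = 0.68500.
Pooled p̂ = (194+137)/(267+200) = 331/467 = 0.70878.
SE = √[p̂(1−p̂)(1/n₁+1/n₂)] = √[0.70878·0.29122·(1/267+1/200)] ≈ 0.042487.
z = (p̂₁ − p̂₂)/SE = (0.72659 − 0.68500)/0.042487 = 0.04159/0.042487 = 0.979.

z = 0.979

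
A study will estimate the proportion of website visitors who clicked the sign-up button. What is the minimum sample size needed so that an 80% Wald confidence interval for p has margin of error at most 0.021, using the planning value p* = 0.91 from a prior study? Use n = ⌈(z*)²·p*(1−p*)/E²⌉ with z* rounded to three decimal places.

For 80% confidence, z* = 1.282.
p*(1−p*) = 0.0819.
(z*)²·p*(1−p*)/E² = 1.643524·0.0819/0.000441 = 305.226.
Rounding up, n = 306.

n = 306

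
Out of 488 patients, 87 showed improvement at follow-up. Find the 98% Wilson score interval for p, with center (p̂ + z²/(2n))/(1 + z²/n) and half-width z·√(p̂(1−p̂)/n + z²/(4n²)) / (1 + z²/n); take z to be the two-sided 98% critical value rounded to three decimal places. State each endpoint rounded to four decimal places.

Here p̂ = 87/488 = 0.17828 and z = 2.326 (z² = 5.410276).
1 + z²/n = 1.011087.
Adjusted center: (0.17828 + z²/(2n))/1.011087 = 0.18181.
Radicand: p̂(1−p̂)/n + z²/(4n²) = 0.000300195 + 0.000005680 = 0.000305875.
Half-width = z·√(radicand)/denom = 2.326·0.017489/1.011087 = 0.04023.
Interval: 0.18181 ± 0.04023 → (0.1416, 0.2220).

(0.1416, 0.2220)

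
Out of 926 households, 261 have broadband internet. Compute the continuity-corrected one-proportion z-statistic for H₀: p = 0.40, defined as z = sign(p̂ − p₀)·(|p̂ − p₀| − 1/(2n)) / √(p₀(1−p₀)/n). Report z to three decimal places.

z = -7.305

p̂ = 261/926 = 0.28186. p̂ − p₀ = -0.118143.
Continuity correction 1/(2n) = 1/1852 = 0.000540.
Corrected numerator: |-0.118143| − 0.000540 = 0.117603.
SE₀ = √(0.40·0.60/926) = 0.016099.
z = (−)0.117603/0.016099 = -7.305.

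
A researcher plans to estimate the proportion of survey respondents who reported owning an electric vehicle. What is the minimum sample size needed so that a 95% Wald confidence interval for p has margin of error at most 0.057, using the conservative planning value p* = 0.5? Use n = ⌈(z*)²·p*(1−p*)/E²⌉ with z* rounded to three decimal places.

z* = 1.960 at the 95% level.
p*(1−p*) = 0.2500.
(z*)²·p*(1−p*)/E² = 3.841600·0.2500/0.003249 = 295.599.
Rounding up, n = 296.

n = 296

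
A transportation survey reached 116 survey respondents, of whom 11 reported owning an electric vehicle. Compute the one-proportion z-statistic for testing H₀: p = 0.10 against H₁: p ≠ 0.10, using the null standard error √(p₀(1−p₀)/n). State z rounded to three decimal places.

p̂ = 11/116 = 0.09483.
Under H₀, SE = √(p₀(1−p₀)/n) = √(0.10·0.90/116) = √0.000775862 = 0.027854.
z = (p̂ − p₀)/SE = (0.09483 − 0.10)/0.027854 = -0.186.

z = -0.186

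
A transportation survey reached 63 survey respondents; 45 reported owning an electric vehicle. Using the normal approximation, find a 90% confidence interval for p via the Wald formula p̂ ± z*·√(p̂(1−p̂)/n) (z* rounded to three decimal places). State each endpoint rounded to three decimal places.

Sample proportion p̂ = 45/63 = 0.71429.
SE = √(p̂(1−p̂)/n) = √(0.204082/63) = 0.056916.
The 90% critical value is z* = 1.645.
Margin = 1.645·0.056916 = 0.09363.
CI: 0.71429 ± 0.09363 = (0.621, 0.808).

(0.621, 0.808)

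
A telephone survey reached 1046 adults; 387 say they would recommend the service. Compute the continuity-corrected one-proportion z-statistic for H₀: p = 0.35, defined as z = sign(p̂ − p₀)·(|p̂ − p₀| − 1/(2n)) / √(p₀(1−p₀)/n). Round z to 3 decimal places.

The sample proportion is 387/1046 = 0.36998. p̂ − p₀ = 0.019981.
Continuity correction 1/(2n) = 1/2092 = 0.000478.
Corrected numerator: |0.019981| − 0.000478 = 0.019503.
SE₀ = √(0.35·0.65/1046) = 0.014748.
z = +0.019503/0.014748 = 1.322.

z = 1.322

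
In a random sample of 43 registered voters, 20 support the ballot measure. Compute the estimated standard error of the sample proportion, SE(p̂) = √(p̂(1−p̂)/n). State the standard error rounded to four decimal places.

SE = 0.0761

p̂ = 20/43 = 0.46512.
p̂(1−p̂) = 0.248783.
SE = √(0.248783/43) = √0.005785651 = 0.0761.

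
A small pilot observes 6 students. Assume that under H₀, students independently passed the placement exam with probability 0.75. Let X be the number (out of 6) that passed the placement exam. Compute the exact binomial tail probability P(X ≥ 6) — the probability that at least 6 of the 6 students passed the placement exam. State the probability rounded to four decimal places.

P = 0.1780

X is binomial with n = 6 and p = 0.75.
P(X ≥ 6) = C(6,6)·0.75^6·0.25^0.
= 0.177979 = 0.1780.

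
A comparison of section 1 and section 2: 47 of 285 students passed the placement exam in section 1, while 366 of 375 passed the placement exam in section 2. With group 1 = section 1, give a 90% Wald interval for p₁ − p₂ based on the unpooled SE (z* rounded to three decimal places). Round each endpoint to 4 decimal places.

(-0.8495, -0.7727)

p̂₁ = 0.16491, p̂₂ = 0.97600, so the observed difference is -0.81109.
SE = √(0.000483215 + 0.000062464) = √0.000545679 = 0.023360.
z* = 1.645 at the 90% level. Margin = 1.645·0.023360 = 0.03843.
CI: -0.81109 ± 0.03843 = (-0.8495, -0.7727).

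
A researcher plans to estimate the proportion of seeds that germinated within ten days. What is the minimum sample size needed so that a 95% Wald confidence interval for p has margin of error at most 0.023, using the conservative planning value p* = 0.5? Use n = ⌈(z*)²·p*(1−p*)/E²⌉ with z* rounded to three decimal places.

n = 1816

z* = 1.960 at the 95% level.
p*(1−p*) = 0.50·0.50 = 0.2500.
Required n before rounding: 3.841600 × 0.2500 / 0.023² = 1815.501.
⌈1815.501⌉ = 1816.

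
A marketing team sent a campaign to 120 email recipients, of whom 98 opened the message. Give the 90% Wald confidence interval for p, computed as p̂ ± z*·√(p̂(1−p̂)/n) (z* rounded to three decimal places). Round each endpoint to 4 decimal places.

(0.7586, 0.8748)

p̂ = 98/120 = 0.81667.
SE = √(p̂(1−p̂)/n) = √(0.149722/120) = 0.035323.
For 90% confidence, z* = 1.645.
Margin of error: 1.645 × 0.035323 = 0.05811.
CI: 0.81667 ± 0.05811 = (0.7586, 0.8748).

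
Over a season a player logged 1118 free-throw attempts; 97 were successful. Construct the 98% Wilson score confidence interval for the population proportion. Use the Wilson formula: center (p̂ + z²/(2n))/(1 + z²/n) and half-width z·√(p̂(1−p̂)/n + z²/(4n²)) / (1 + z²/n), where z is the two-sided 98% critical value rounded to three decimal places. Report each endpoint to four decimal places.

(0.0691, 0.1084)

p̂ = 97/1118 = 0.08676; z = 2.326, so z² = 5.410276.
Denominator 1 + z²/n = 1 + 5.410276/1118 = 1.004839.
Center = (0.08676 + 0.002420)/1.004839 = 0.08875.
Radicand: p̂(1−p̂)/n + z²/(4n²) = 0.000070872 + 0.000001082 = 0.000071954.
Half-width = z·√(radicand)/denom = 2.326·0.008483/1.004839 = 0.01964.
CI: 0.08875 ± 0.01964 = (0.0691, 0.1084).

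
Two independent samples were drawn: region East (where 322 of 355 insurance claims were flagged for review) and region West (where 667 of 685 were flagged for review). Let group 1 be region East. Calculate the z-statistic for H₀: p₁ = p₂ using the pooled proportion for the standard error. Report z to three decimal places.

p̂₁ = 322/355 = 0.90704, p̂₂ = 667/685 = 0.97372.
Pooled p̂ = (322+667)/(355+685) = 989/1040 = 0.95096.
SE = √[p̂(1−p̂)(1/n₁+1/n₂)] = √[0.95096·0.04904·(1/355+1/685)] ≈ 0.014122.
z = -0.06668/0.014122 = -4.722.

z = -4.722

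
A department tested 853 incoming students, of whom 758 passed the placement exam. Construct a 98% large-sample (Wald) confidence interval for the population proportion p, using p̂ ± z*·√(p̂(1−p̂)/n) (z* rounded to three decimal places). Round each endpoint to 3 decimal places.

(0.864, 0.914)

p̂ = 758/853 = 0.88863.
Standard error of p̂: √(0.098968/853) = √0.000116023 = 0.010771.
The 98% critical value is z* = 2.326.
Margin of error: 2.326 × 0.010771 = 0.02505.
CI: 0.88863 ± 0.02505 = (0.864, 0.914).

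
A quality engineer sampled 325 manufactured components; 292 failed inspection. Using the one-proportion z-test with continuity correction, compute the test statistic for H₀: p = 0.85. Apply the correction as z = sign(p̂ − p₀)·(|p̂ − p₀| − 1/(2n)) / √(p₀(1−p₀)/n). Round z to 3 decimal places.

z = 2.369

The sample proportion is 292/325 = 0.89846. p̂ − p₀ = 0.048462.
Continuity correction 1/(2n) = 1/650 = 0.001538.
Corrected numerator: |0.048462| − 0.001538 = 0.046924.
Under H₀, SE = √(p₀(1−p₀)/n) = √(0.85·0.15/325) = √0.000392308 = 0.019807.
z = (+)0.046924/0.019807 = 2.369.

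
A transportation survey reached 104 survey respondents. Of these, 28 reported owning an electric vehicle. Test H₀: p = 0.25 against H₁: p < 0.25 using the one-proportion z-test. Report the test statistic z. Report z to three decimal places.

z = 0.453

Sample proportion p̂ = 28/104 = 0.26923.
Under H₀, SE = √(p₀(1−p₀)/n) = √(0.25·0.75/104) = √0.001802885 = 0.042460.
z = (p̂ − p₀)/SE = (0.26923 − 0.25)/0.042460 = 0.453.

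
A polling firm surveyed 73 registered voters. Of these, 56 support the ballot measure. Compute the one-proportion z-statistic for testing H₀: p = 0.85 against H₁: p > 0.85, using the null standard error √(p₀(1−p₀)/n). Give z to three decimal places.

The sample proportion is 56/73 = 0.76712.
Null standard error: √(0.85·0.15/73) = √0.001746575 = 0.041792.
z = (0.76712 − 0.85)/0.041792 = -0.08288/0.041792 = -1.983.

z = -1.983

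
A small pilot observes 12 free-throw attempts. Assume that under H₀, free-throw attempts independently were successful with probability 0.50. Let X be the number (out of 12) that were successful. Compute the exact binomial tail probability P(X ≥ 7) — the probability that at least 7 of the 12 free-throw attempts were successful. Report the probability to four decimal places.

P = 0.3872

X is binomial with n = 12 and p = 0.50.
P(X ≥ 7) = Σ_{j=7}^{12} C(12,j)·0.50^j·0.50^{12−j}.
= 0.193359 + 0.120850 + 0.053711 + 0.016113 + 0.002930 + 0.000244 = 0.3872.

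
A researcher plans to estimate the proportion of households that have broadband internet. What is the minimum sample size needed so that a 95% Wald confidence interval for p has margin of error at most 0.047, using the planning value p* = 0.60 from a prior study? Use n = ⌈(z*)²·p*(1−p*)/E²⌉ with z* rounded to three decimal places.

n = 418

The 95% critical value is z* = 1.960.
p*(1−p*) = 0.2400.
Required n before rounding: 3.841600 × 0.2400 / 0.047² = 417.376.
Rounding up, n = 418.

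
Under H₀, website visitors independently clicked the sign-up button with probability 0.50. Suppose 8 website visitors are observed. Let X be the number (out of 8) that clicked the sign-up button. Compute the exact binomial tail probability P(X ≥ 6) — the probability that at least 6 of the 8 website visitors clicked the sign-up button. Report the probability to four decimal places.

X is binomial with n = 8 and p = 0.50.
P(X ≥ 6) = C(8,6)·0.50^6·0.50^2 + C(8,7)·0.50^7·0.50^1 + C(8,8)·0.50^8·0.50^0.
= 0.109375 + 0.031250 + 0.003906 = 0.1445.

P = 0.1445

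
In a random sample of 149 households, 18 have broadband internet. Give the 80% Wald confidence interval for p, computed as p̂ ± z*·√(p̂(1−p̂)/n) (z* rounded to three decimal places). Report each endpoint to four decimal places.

(0.0866, 0.1550)

p̂ = 18/149 = 0.12081.
SE = √(p̂(1−p̂)/n) = √(0.106211/149) = 0.026699.
The 80% critical value is z* = 1.282.
Margin of error: 1.282 × 0.026699 = 0.03423.
CI: 0.12081 ± 0.03423 = (0.0866, 0.1550).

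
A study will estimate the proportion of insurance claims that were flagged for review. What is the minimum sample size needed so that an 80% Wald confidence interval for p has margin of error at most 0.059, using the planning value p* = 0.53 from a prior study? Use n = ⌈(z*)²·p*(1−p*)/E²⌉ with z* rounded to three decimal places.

n = 118

The 80% critical value is z* = 1.282.
p*(1−p*) = 0.2491.
(z*)²·p*(1−p*)/E² = 1.643524·0.2491/0.003481 = 117.610.
Rounding up, n = 118.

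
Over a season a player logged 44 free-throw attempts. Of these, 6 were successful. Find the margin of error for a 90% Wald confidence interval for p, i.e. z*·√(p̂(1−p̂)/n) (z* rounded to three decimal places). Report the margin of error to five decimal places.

ME = 0.08510

p̂ = 6/44 = 0.13636.
Standard error of p̂: √(0.117769/44) = √0.002676559 = 0.051735.
For 90% confidence, z* = 1.645.
ME = 1.645·0.051735 = 0.08510.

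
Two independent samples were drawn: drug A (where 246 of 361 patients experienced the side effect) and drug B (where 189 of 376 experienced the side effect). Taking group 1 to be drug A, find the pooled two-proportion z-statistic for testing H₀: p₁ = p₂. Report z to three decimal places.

Sample proportions: p̂₁ = 246/361 = 0.68144 and p̂₂ = 189/376 = 0.50266.
Pooling: p̂ = 435/737 = 0.59023.
SE = √[p̂(1−p̂)(1/n₁+1/n₂)] = √[0.59023·0.40977·(1/361+1/376)] ≈ 0.036238.
z = (p̂₁ − p̂₂)/SE = (0.68144 − 0.50266)/0.036238 = 0.17878/0.036238 = 4.933.

z = 4.933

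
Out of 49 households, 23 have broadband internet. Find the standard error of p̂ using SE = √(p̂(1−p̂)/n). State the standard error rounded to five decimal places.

With x = 23 successes in n = 49, p̂ = 0.46939.
p̂(1−p̂) = 0.46939·0.53061 = 0.249063.
SE = √(0.249063/49) = 0.07129.

SE = 0.07129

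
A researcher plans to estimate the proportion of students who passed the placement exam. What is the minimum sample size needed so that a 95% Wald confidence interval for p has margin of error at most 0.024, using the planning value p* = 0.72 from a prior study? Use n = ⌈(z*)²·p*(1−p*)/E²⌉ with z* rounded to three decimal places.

n = 1345

z* = 1.960 at the 95% level.
p*(1−p*) = 0.72·0.28 = 0.2016.
Required n before rounding: 3.841600 × 0.2016 / 0.024² = 1344.560.
⌈1344.560⌉ = 1345.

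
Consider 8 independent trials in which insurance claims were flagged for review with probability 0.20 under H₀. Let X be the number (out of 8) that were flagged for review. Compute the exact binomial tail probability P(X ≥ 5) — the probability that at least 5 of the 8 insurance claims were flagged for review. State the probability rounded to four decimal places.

X ~ Binomial(n=8, p=0.20).
P(X ≥ 5) = C(8,5)·0.20^5·0.80^3 + C(8,6)·0.20^6·0.80^2 + C(8,7)·0.20^7·0.80^1 + C(8,8)·0.20^8·0.80^0.
= 0.009175 + 0.001147 + 0.000082 + 0.000003 = 0.0104.

P = 0.0104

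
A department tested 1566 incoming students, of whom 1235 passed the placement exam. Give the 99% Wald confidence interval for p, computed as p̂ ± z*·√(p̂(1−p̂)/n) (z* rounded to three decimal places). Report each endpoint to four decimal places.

The sample proportion is 1235/1566 = 0.78863.
Standard error of p̂: √(0.166691/1566) = √0.000106444 = 0.010317.
The 99% critical value is z* = 2.576.
Margin = 2.576·0.010317 = 0.02658.
Interval: 0.78863 ± 0.02658 → (0.7621, 0.8152).

(0.7621, 0.8152)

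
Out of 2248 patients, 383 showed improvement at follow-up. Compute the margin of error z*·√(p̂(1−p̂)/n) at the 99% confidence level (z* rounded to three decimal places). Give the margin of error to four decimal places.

With x = 383 successes in n = 2248, p̂ = 0.17037.
SE(p̂) = √(0.17037·0.82963/2248) = 0.007929.
For 99% confidence, z* = 2.576.
ME = 2.576·0.007929 = 0.0204.

ME = 0.0204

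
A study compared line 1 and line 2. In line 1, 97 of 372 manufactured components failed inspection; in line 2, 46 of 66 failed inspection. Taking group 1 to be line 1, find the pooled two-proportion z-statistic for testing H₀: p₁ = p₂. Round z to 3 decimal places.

z = -6.965

p̂₁ = 97/372 = 0.26075, p̂₂ = 46/66 = 0.69697.
Pooled p̂ = (97+46)/(372+66) = 143/438 = 0.32648.
Pooled SE = √[0.2198922·0.01783969] ≈ 0.062632.
z = (p̂₁ − p̂₂)/SE = (0.26075 − 0.69697)/0.062632 = -0.43622/0.062632 = -6.965.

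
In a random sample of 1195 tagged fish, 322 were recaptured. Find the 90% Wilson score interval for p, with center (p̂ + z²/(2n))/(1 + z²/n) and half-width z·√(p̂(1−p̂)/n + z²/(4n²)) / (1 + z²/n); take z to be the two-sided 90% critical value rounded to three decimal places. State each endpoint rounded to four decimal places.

(0.2489, 0.2911)

p̂ = 322/1195 = 0.26946; z = 1.645, so z² = 2.706025.
Denominator 1 + z²/n = 1 + 2.706025/1195 = 1.002264.
Adjusted center: (0.26946 + z²/(2n))/1.002264 = 0.26998.
Radicand: p̂(1−p̂)/n + z²/(4n²) = 0.000164728 + 0.000000474 = 0.000165202.
Half-width = z·√(radicand)/denom = 1.645·0.012853/1.002264 = 0.02110.
So the interval runs from 0.2489 to 0.2911.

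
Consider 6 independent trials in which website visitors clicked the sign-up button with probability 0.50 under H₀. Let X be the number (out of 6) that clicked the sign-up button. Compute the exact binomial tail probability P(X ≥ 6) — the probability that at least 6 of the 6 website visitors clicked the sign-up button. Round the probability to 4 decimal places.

P = 0.0156

X is binomial with n = 6 and p = 0.50.
P(X ≥ 6) = C(6,6)·0.50^6·0.50^0.
= 0.015625 = 0.0156.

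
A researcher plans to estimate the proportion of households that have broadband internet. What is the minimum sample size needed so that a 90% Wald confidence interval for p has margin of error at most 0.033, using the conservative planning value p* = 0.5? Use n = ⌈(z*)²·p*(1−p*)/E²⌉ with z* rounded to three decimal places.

For 90% confidence, z* = 1.645.
p*(1−p*) = 0.50·0.50 = 0.2500.
(z*)²·p*(1−p*)/E² = 2.706025·0.2500/0.001089 = 621.218.
Rounding up, n = 622.

n = 622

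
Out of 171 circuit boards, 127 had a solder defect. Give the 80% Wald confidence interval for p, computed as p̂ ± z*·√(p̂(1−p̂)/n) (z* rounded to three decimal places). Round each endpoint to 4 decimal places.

(0.6998, 0.7855)

Sample proportion p̂ = 127/171 = 0.74269.
SE(p̂) = √(0.74269·0.25731/171) = 0.033430.
For 80% confidence, z* = 1.282.
Margin = 1.282·0.033430 = 0.04286.
Interval: 0.74269 ± 0.04286 → (0.6998, 0.7855).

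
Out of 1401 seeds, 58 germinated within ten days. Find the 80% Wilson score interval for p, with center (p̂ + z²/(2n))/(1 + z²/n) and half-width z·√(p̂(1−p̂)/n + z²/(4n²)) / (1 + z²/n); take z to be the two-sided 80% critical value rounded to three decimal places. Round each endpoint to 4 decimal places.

p̂ = 58/1401 = 0.04140; z = 1.282, so z² = 1.643524.
1 + z²/n = 1.001173.
Adjusted center: (0.04140 + z²/(2n))/1.001173 = 0.04194.
Radicand: p̂(1−p̂)/n + z²/(4n²) = 0.000028326 + 0.000000209 = 0.000028535.
Half-width = z·√(radicand)/denom = 1.282·0.005342/1.001173 = 0.00684.
Interval: 0.04194 ± 0.00684 → (0.0351, 0.0488).

(0.0351, 0.0488)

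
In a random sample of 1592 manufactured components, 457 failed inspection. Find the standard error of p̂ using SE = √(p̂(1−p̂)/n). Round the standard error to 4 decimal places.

SE = 0.0113

Sample proportion p̂ = 457/1592 = 0.28706.
p̂(1−p̂) = 0.28706·0.71294 = 0.204657.
Dividing by n and taking the root: √0.000128553 = 0.0113.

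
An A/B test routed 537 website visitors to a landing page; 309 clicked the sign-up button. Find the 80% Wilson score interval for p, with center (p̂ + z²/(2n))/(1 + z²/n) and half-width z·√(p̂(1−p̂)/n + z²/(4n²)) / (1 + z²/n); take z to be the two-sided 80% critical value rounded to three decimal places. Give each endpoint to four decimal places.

(0.5479, 0.6025)

Here p̂ = 309/537 = 0.57542 and z = 1.282 (z² = 1.643524).
Denominator 1 + z²/n = 1 + 1.643524/537 = 1.003061.
Adjusted center: (0.57542 + z²/(2n))/1.003061 = 0.57519.
Radicand: p̂(1−p̂)/n + z²/(4n²) = 0.000454957 + 0.000001425 = 0.000456382.
Half-width = 1.282·√0.000456382/1.003061 = 0.02730.
CI: 0.57519 ± 0.02730 = (0.5479, 0.6025).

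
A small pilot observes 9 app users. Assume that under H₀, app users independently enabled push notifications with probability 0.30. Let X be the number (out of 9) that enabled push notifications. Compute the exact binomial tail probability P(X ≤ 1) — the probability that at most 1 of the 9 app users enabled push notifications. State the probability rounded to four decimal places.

P = 0.1960

X ~ Binomial(n=9, p=0.30).
P(X ≤ 1) = C(9,0)·0.30^0·0.70^9 + C(9,1)·0.30^1·0.70^8.
= 0.040354 + 0.155650 = 0.1960.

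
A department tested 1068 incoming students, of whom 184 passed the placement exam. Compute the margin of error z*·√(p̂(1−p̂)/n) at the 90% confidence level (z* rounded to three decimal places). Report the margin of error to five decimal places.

The sample proportion is 184/1068 = 0.17228.
SE = √(p̂(1−p̂)/n) = √(0.142603/1068) = 0.011555.
z* = 1.645 at the 90% level.
So ME = 0.01901.

ME = 0.01901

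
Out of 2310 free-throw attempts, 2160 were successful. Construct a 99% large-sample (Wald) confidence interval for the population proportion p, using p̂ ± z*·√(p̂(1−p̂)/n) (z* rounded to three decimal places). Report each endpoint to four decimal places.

Sample proportion p̂ = 2160/2310 = 0.93506.
Standard error of p̂: √(0.060719/2310) = √0.000026285 = 0.005127.
The 99% critical value is z* = 2.576.
Margin = 2.576·0.005127 = 0.01321.
So the interval runs from 0.9219 to 0.9483.

(0.9219, 0.9483)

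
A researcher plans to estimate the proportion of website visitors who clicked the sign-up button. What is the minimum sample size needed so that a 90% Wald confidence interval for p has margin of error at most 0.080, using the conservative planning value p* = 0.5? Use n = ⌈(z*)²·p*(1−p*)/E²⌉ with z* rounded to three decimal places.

The 90% critical value is z* = 1.645.
p*(1−p*) = 0.2500.
Required n before rounding: 2.706025 × 0.2500 / 0.080² = 105.704.
⌈105.704⌉ = 106.

n = 106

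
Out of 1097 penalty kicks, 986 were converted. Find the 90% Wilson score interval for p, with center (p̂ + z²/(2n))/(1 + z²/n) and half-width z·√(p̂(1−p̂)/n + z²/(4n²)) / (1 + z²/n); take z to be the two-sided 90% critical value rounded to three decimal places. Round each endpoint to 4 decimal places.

(0.8828, 0.9128)

Here p̂ = 986/1097 = 0.89881 and z = 1.645 (z² = 2.706025).
Denominator 1 + z²/n = 1 + 2.706025/1097 = 1.002467.
Adjusted center: (0.89881 + z²/(2n))/1.002467 = 0.89783.
Radicand: p̂(1−p̂)/n + z²/(4n²) = 0.000082905 + 0.000000562 = 0.000083467.
Half-width = 1.645·√0.000083467/1.002467 = 0.01499.
CI: 0.89783 ± 0.01499 = (0.8828, 0.9128).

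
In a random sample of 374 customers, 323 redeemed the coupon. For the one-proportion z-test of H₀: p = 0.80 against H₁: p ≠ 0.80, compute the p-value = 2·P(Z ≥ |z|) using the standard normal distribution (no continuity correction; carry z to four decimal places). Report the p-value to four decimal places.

With x = 323 successes in n = 374, p̂ = 0.86364.
SE₀ = √(0.80·0.20/374) = 0.020684.
z = (p̂ − p₀)/SE = (323/374 − 0.80)/0.020684 ≈ 3.0767.
p-value = 2·P(Z ≥ |z|) with z = 3.0767 → 0.0021.

p-value = 0.0021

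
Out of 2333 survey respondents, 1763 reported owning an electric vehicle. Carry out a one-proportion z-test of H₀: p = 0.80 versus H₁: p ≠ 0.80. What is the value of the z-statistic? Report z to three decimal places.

z = -5.352

With x = 1763 successes in n = 2333, p̂ = 0.75568.
Null standard error: √(0.80·0.20/2333) = √0.000068581 = 0.008281.
Test statistic: z = -0.04432/0.008281 = -5.352.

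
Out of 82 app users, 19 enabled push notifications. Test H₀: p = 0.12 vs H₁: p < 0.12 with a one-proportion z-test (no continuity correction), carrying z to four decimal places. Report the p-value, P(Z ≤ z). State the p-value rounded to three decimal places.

p-value = 0.999

Sample proportion p̂ = 19/82 = 0.23171.
SE₀ = √(0.12·0.88/82) = 0.035886.
Test statistic (full precision, shown to 4 dp): z = (19/82 − 0.12)/SE₀ ≈ 3.1128.
p-value = P(Z ≤ z) with z = 3.1128 → 0.999.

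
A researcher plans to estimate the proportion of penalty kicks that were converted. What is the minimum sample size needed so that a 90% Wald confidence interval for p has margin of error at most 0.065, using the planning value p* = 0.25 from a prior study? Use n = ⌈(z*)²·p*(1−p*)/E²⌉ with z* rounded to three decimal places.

n = 121

z* = 1.645 at the 90% level.
p*(1−p*) = 0.25·0.75 = 0.1875.
Required n before rounding: 2.706025 × 0.1875 / 0.065² = 120.090.
⌈120.090⌉ = 121.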